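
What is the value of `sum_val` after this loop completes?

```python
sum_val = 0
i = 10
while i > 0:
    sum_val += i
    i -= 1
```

Let's trace through this code step by step.

Initialize: sum_val = 0
Initialize: i = 10
Entering loop: while i > 0:
After iteration 1: sum_val = 10, i = 9
After iteration 2: sum_val = 19, i = 8
After iteration 3: sum_val = 27, i = 7
After iteration 4: sum_val = 34, i = 6
After iteration 5: sum_val = 40, i = 5
After iteration 6: sum_val = 45, i = 4
After iteration 7: sum_val = 49, i = 3
After iteration 8: sum_val = 52, i = 2
After iteration 9: sum_val = 54, i = 1
After iteration 10: sum_val = 55, i = 0
Loop ends.

Final answer: 55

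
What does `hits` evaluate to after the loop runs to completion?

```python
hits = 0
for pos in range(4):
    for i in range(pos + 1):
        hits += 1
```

Let's trace through this code step by step.

Initialize: hits = 0
Entering loop: for pos in range(4):
After iteration 1: pos = 0, hits = 1, i = 0
After iteration 2: pos = 1, hits = 3, i = 1
After iteration 3: pos = 2, hits = 6, i = 2
After iteration 4: pos = 3, hits = 10, i = 3
Loop ends.

Final answer: 10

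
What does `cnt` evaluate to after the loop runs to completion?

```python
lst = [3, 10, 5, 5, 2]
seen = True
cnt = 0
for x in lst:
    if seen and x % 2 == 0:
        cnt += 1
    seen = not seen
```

Let's trace through this code step by step.

Initialize: lst = [3, 10, 5, 5, 2]
Initialize: seen = True
Initialize: cnt = 0
Entering loop: for x in lst:
After iteration 1: x = 3, seen = False, cnt = 0
After iteration 2: x = 10, seen = True, cnt = 0
After iteration 3: x = 5, seen = False, cnt = 0
After iteration 4: x = 5, seen = True, cnt = 0
After iteration 5: x = 2, seen = False, cnt = 1
Loop ends.

Final answer: 1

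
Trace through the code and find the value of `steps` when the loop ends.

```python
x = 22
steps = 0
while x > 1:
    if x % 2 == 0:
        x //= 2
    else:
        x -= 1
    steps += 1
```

Let's trace through this code step by step.

Initialize: x = 22
Initialize: steps = 0
Entering loop: while x > 1:
After iteration 1: x = 11, steps = 1
After iteration 2: x = 10, steps = 2
After iteration 3: x = 5, steps = 3
After iteration 4: x = 4, steps = 4
After iteration 5: x = 2, steps = 5
After iteration 6: x = 1, steps = 6
Loop ends.

Final answer: 6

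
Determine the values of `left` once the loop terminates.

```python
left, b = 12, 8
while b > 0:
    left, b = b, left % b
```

Let's trace through this code step by step.

Initialize: left = 12
Initialize: b = 8
Entering loop: while b > 0:
After iteration 1: left = 8, b = 4
After iteration 2: left = 4, b = 0
Loop ends.

Final answer: 4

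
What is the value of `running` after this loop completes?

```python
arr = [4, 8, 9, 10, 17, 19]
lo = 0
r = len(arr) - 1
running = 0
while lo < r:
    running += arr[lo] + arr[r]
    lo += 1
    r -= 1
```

Let's trace through this code step by step.

Initialize: arr = [4, 8, 9, 10, 17, 19]
Initialize: lo = 0
Initialize: r = 5
Initialize: running = 0
Entering loop: while lo < r:
After iteration 1: lo = 1, r = 4, running = 23
After iteration 2: lo = 2, r = 3, running = 48
After iteration 3: lo = 3, r = 2, running = 67
Loop ends.

Final answer: 67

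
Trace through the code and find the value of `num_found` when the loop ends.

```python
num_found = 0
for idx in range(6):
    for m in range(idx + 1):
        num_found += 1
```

Let's trace through this code step by step.

Initialize: num_found = 0
Entering loop: for idx in range(6):
After iteration 1: idx = 0, num_found = 1, m = 0
After iteration 2: idx = 1, num_found = 3, m = 1
After iteration 3: idx = 2, num_found = 6, m = 2
After iteration 4: idx = 3, num_found = 10, m = 3
After iteration 5: idx = 4, num_found = 15, m = 4
After iteration 6: idx = 5, num_found = 21, m = 5
Loop ends.

Final answer: 21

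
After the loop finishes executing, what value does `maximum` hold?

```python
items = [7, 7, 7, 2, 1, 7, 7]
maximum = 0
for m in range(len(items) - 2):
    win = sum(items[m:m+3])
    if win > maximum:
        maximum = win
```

Let's trace through this code step by step.

Initialize: items = [7, 7, 7, 2, 1, 7, 7]
Initialize: maximum = 0
Entering loop: for m in range(len(items) - 2):
After iteration 1: m = 0, maximum = 21, win = 21
After iteration 2: m = 1, maximum = 21, win = 16
After iteration 3: m = 2, maximum = 21, win = 10
After iteration 4: m = 3, maximum = 21, win = 10
After iteration 5: m = 4, maximum = 21, win = 15
Loop ends.

Final answer: 21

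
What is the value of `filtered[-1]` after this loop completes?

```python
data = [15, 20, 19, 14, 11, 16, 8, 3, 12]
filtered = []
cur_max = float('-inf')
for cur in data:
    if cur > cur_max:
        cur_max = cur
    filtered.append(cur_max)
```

Let's trace through this code step by step.

Initialize: data = [15, 20, 19, 14, 11, 16, 8, 3, 12]
Initialize: filtered = []
Initialize: cur_max = -inf
Entering loop: for cur in data:
After iteration 1: cur = 15, filtered = [15], cur_max = 15
After iteration 2: cur = 20, filtered = [15, 20], cur_max = 20
After iteration 3: cur = 19, filtered = [15, 20, 20], cur_max = 20
After iteration 4: cur = 14, filtered = [15, 20, 20, 20], cur_max = 20
After iteration 5: cur = 11, filtered = [15, 20, 20, 20, 20], cur_max = 20
After iteration 6: cur = 16, filtered = [15, 20, 20, 20, 20, 20], cur_max = 20
After iteration 7: cur = 8, filtered = [15, 20, 20, 20, 20, 20, 20], cur_max = 20
After iteration 8: cur = 3, filtered = [15, 20, 20, 20, 20, 20, 20, 20], cur_max = 20
After iteration 9: cur = 12, filtered = [15, 20, 20, 20, 20, 20, 20, 20, 20], cur_max = 20
Loop ends.
filtered[-1] = 20

Final answer: 20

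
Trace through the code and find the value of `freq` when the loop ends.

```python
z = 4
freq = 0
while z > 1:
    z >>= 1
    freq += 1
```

Let's trace through this code step by step.

Initialize: z = 4
Initialize: freq = 0
Entering loop: while z > 1:
After iteration 1: z = 2, freq = 1
After iteration 2: z = 1, freq = 2
Loop ends.

Final answer: 2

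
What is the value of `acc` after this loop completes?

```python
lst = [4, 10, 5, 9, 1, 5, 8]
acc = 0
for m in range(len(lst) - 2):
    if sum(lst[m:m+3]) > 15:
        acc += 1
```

Let's trace through this code step by step.

Initialize: lst = [4, 10, 5, 9, 1, 5, 8]
Initialize: acc = 0
Entering loop: for m in range(len(lst) - 2):
After iteration 1: m = 0, acc = 1
After iteration 2: m = 1, acc = 2
After iteration 3: m = 2, acc = 2
After iteration 4: m = 3, acc = 2
After iteration 5: m = 4, acc = 2
Loop ends.

Final answer: 2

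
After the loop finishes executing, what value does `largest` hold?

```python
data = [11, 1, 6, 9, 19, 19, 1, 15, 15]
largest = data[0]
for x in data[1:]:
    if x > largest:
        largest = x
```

Let's trace through this code step by step.

Initialize: data = [11, 1, 6, 9, 19, 19, 1, 15, 15]
Initialize: largest = 11
Entering loop: for x in data[1:]:
After iteration 1: x = 1, largest = 11
After iteration 2: x = 6, largest = 11
After iteration 3: x = 9, largest = 11
After iteration 4: x = 19, largest = 19
After iteration 5: x = 19, largest = 19
After iteration 6: x = 1, largest = 19
After iteration 7: x = 15, largest = 19
After iteration 8: x = 15, largest = 19
Loop ends.

Final answer: 19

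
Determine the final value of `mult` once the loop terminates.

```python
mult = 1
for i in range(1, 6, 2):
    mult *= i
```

Let's trace through this code step by step.

Initialize: mult = 1
Entering loop: for i in range(1, 6, 2):
After iteration 1: i = 1, mult = 1
After iteration 2: i = 3, mult = 3
After iteration 3: i = 5, mult = 15
Loop ends.

Final answer: 15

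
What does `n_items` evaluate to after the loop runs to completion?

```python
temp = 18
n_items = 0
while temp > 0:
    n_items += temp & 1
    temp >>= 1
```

Let's trace through this code step by step.

Initialize: temp = 18
Initialize: n_items = 0
Entering loop: while temp > 0:
After iteration 1: temp = 9, n_items = 0
After iteration 2: temp = 4, n_items = 1
After iteration 3: temp = 2, n_items = 1
After iteration 4: temp = 1, n_items = 1
After iteration 5: temp = 0, n_items = 2
Loop ends.

Final answer: 2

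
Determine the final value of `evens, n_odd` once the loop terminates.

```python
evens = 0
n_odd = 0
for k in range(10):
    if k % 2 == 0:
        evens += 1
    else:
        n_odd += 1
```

Let's trace through this code step by step.

Initialize: evens = 0
Initialize: n_odd = 0
Entering loop: for k in range(10):
After iteration 1: k = 0, evens = 1, n_odd = 0
After iteration 2: k = 1, evens = 1, n_odd = 1
After iteration 3: k = 2, evens = 2, n_odd = 1
After iteration 4: k = 3, evens = 2, n_odd = 2
After iteration 5: k = 4, evens = 3, n_odd = 2
After iteration 6: k = 5, evens = 3, n_odd = 3
After iteration 7: k = 6, evens = 4, n_odd = 3
After iteration 8: k = 7, evens = 4, n_odd = 4
After iteration 9: k = 8, evens = 5, n_odd = 4
After iteration 10: k = 9, evens = 5, n_odd = 5
Loop ends.

Final answer: 5, 5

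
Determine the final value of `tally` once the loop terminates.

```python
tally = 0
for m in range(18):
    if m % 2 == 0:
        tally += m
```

Let's trace through this code step by step.

Initialize: tally = 0
Entering loop: for m in range(18):
After iteration 1: m = 0, tally = 0
After iteration 2: m = 1, tally = 0
After iteration 3: m = 2, tally = 2
After iteration 4: m = 3, tally = 2
After iteration 5: m = 4, tally = 6
After iteration 6: m = 5, tally = 6
After iteration 7: m = 6, tally = 12
After iteration 8: m = 7, tally = 12
After iteration 9: m = 8, tally = 20
After iteration 10: m = 9, tally = 20
After iteration 11: m = 10, tally = 30
After iteration 12: m = 11, tally = 30
After iteration 13: m = 12, tally = 42
After iteration 14: m = 13, tally = 42
After iteration 15: m = 14, tally = 56
After iteration 16: m = 15, tally = 56
After iteration 17: m = 16, tally = 72
After iteration 18: m = 17, tally = 72
Loop ends.

Final answer: 72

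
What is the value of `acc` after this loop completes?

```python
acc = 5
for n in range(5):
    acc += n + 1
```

Let's trace through this code step by step.

Initialize: acc = 5
Entering loop: for n in range(5):
After iteration 1: n = 0, acc = 6
After iteration 2: n = 1, acc = 8
After iteration 3: n = 2, acc = 11
After iteration 4: n = 3, acc = 15
After iteration 5: n = 4, acc = 20
Loop ends.

Final answer: 20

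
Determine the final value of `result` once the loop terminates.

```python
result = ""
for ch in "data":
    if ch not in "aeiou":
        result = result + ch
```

Let's trace through this code step by step.

Initialize: result = ''
Entering loop: for ch in "data":
After iteration 1: ch = 'd', result = 'd'
After iteration 2: ch = 'a', result = 'd'
After iteration 3: ch = 't', result = 'dt'
After iteration 4: ch = 'a', result = 'dt'
Loop ends.

Final answer: 'dt'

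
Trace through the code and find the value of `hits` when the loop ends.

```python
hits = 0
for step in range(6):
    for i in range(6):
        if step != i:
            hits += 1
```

Let's trace through this code step by step.

Initialize: hits = 0
Entering loop: for step in range(6):
After iteration 1: step = 0, hits = 5
After iteration 2: step = 1, hits = 10
After iteration 3: step = 2, hits = 15
After iteration 4: step = 3, hits = 20
After iteration 5: step = 4, hits = 25
After iteration 6: step = 5, hits = 30
Loop ends.

Final answer: 30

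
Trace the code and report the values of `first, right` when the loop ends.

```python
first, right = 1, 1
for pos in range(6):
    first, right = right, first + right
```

Let's trace through this code step by step.

Initialize: first = 1
Initialize: right = 1
Entering loop: for pos in range(6):
After iteration 1: pos = 0, first = 1, right = 2
After iteration 2: pos = 1, first = 2, right = 3
After iteration 3: pos = 2, first = 3, right = 5
After iteration 4: pos = 3, first = 5, right = 8
After iteration 5: pos = 4, first = 8, right = 13
After iteration 6: pos = 5, first = 13, right = 21
Loop ends.

Final answer: 13, 21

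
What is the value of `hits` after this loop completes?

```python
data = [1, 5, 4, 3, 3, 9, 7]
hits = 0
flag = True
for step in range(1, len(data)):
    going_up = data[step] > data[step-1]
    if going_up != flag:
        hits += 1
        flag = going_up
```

Let's trace through this code step by step.

Initialize: data = [1, 5, 4, 3, 3, 9, 7]
Initialize: hits = 0
Initialize: flag = True
Entering loop: for step in range(1, len(data)):
After iteration 1: step = 1, hits = 0, flag = True, going_up = True
After iteration 2: step = 2, hits = 1, flag = False, going_up = False
After iteration 3: step = 3, hits = 1, flag = False, going_up = False
After iteration 4: step = 4, hits = 1, flag = False, going_up = False
After iteration 5: step = 5, hits = 2, flag = True, going_up = True
After iteration 6: step = 6, hits = 3, flag = False, going_up = False
Loop ends.

Final answer: 3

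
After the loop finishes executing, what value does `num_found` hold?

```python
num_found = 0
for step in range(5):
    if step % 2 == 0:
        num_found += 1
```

Let's trace through this code step by step.

Initialize: num_found = 0
Entering loop: for step in range(5):
After iteration 1: step = 0, num_found = 1
After iteration 2: step = 1, num_found = 1
After iteration 3: step = 2, num_found = 2
After iteration 4: step = 3, num_found = 2
After iteration 5: step = 4, num_found = 3
Loop ends.

Final answer: 3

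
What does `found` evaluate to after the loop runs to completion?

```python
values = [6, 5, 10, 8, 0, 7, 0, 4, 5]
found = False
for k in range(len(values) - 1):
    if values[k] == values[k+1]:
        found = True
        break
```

Let's trace through this code step by step.

Initialize: values = [6, 5, 10, 8, 0, 7, 0, 4, 5]
Initialize: found = False
Entering loop: for k in range(len(values) - 1):
After iteration 1: k = 0, found = False
After iteration 2: k = 1, found = False
After iteration 3: k = 2, found = False
After iteration 4: k = 3, found = False
After iteration 5: k = 4, found = False
After iteration 6: k = 5, found = False
After iteration 7: k = 6, found = False
After iteration 8: k = 7, found = False
Loop ends.

Final answer: False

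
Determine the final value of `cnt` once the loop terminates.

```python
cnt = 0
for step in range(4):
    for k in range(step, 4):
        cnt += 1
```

Let's trace through this code step by step.

Initialize: cnt = 0
Entering loop: for step in range(4):
After iteration 1: step = 0, cnt = 4
After iteration 2: step = 1, cnt = 7
After iteration 3: step = 2, cnt = 9
After iteration 4: step = 3, cnt = 10
Loop ends.

Final answer: 10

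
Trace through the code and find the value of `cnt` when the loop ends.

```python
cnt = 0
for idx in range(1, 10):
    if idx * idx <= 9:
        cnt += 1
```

Let's trace through this code step by step.

Initialize: cnt = 0
Entering loop: for idx in range(1, 10):
After iteration 1: idx = 1, cnt = 1
After iteration 2: idx = 2, cnt = 2
After iteration 3: idx = 3, cnt = 3
After iteration 4: idx = 4, cnt = 3
After iteration 5: idx = 5, cnt = 3
After iteration 6: idx = 6, cnt = 3
After iteration 7: idx = 7, cnt = 3
After iteration 8: idx = 8, cnt = 3
After iteration 9: idx = 9, cnt = 3
Loop ends.

Final answer: 3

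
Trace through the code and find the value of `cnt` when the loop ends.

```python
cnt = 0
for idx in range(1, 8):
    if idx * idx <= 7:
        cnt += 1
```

Let's trace through this code step by step.

Initialize: cnt = 0
Entering loop: for idx in range(1, 8):
After iteration 1: idx = 1, cnt = 1
After iteration 2: idx = 2, cnt = 2
After iteration 3: idx = 3, cnt = 2
After iteration 4: idx = 4, cnt = 2
After iteration 5: idx = 5, cnt = 2
After iteration 6: idx = 6, cnt = 2
After iteration 7: idx = 7, cnt = 2
Loop ends.

Final answer: 2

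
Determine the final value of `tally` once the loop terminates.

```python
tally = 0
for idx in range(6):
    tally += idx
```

Let's trace through this code step by step.

Initialize: tally = 0
Entering loop: for idx in range(6):
After iteration 1: idx = 0, tally = 0
After iteration 2: idx = 1, tally = 1
After iteration 3: idx = 2, tally = 3
After iteration 4: idx = 3, tally = 6
After iteration 5: idx = 4, tally = 10
After iteration 6: idx = 5, tally = 15
Loop ends.

Final answer: 15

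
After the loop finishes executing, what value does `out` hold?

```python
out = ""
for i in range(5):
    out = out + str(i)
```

Let's trace through this code step by step.

Initialize: out = ''
Entering loop: for i in range(5):
After iteration 1: i = 0, out = '0'
After iteration 2: i = 1, out = '01'
After iteration 3: i = 2, out = '012'
After iteration 4: i = 3, out = '0123'
After iteration 5: i = 4, out = '01234'
Loop ends.

Final answer: '01234'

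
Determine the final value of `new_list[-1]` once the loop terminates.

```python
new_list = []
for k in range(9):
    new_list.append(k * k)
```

Let's trace through this code step by step.

Initialize: new_list = []
Entering loop: for k in range(9):
After iteration 1: k = 0, new_list = [0]
After iteration 2: k = 1, new_list = [0, 1]
After iteration 3: k = 2, new_list = [0, 1, 4]
After iteration 4: k = 3, new_list = [0, 1, 4, 9]
After iteration 5: k = 4, new_list = [0, 1, 4, 9, 16]
After iteration 6: k = 5, new_list = [0, 1, 4, 9, 16, 25]
After iteration 7: k = 6, new_list = [0, 1, 4, 9, 16, 25, 36]
After iteration 8: k = 7, new_list = [0, 1, 4, 9, 16, 25, 36, 49]
After iteration 9: k = 8, new_list = [0, 1, 4, 9, 16, 25, 36, 49, 64]
Loop ends.
new_list[-1] = 64

Final answer: 64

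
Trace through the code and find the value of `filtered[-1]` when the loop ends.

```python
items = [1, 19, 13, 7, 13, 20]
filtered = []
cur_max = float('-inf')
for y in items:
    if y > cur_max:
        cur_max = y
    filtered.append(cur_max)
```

Let's trace through this code step by step.

Initialize: items = [1, 19, 13, 7, 13, 20]
Initialize: filtered = []
Initialize: cur_max = -inf
Entering loop: for y in items:
After iteration 1: y = 1, filtered = [1], cur_max = 1
After iteration 2: y = 19, filtered = [1, 19], cur_max = 19
After iteration 3: y = 13, filtered = [1, 19, 19], cur_max = 19
After iteration 4: y = 7, filtered = [1, 19, 19, 19], cur_max = 19
After iteration 5: y = 13, filtered = [1, 19, 19, 19, 19], cur_max = 19
After iteration 6: y = 20, filtered = [1, 19, 19, 19, 19, 20], cur_max = 20
Loop ends.
filtered[-1] = 20

Final answer: 20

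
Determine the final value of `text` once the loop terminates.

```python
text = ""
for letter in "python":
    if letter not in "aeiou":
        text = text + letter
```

Let's trace through this code step by step.

Initialize: text = ''
Entering loop: for letter in "python":
After iteration 1: letter = 'p', text = 'p'
After iteration 2: letter = 'y', text = 'py'
After iteration 3: letter = 't', text = 'pyt'
After iteration 4: letter = 'h', text = 'pyth'
After iteration 5: letter = 'o', text = 'pyth'
After iteration 6: letter = 'n', text = 'pythn'
Loop ends.

Final answer: 'pythn'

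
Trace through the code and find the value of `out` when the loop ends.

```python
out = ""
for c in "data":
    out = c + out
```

Let's trace through this code step by step.

Initialize: out = ''
Entering loop: for c in "data":
After iteration 1: c = 'd', out = 'd'
After iteration 2: c = 'a', out = 'ad'
After iteration 3: c = 't', out = 'tad'
After iteration 4: c = 'a', out = 'atad'
Loop ends.

Final answer: 'atad'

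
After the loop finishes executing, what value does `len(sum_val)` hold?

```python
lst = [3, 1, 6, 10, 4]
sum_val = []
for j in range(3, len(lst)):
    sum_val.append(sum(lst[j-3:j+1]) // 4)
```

Let's trace through this code step by step.

Initialize: lst = [3, 1, 6, 10, 4]
Initialize: sum_val = []
Entering loop: for j in range(3, len(lst)):
After iteration 1: j = 3, sum_val = [5]
After iteration 2: j = 4, sum_val = [5, 5]
Loop ends.
len(sum_val) = 2

Final answer: 2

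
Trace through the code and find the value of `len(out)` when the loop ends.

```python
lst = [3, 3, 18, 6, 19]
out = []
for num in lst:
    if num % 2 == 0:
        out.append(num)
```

Let's trace through this code step by step.

Initialize: lst = [3, 3, 18, 6, 19]
Initialize: out = []
Entering loop: for num in lst:
After iteration 1: num = 3, out = []
After iteration 2: num = 3, out = []
After iteration 3: num = 18, out = [18]
After iteration 4: num = 6, out = [18, 6]
After iteration 5: num = 19, out = [18, 6]
Loop ends.
len(out) = 2

Final answer: 2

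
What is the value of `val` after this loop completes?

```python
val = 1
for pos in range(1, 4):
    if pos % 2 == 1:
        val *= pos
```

Let's trace through this code step by step.

Initialize: val = 1
Entering loop: for pos in range(1, 4):
After iteration 1: pos = 1, val = 1
After iteration 2: pos = 2, val = 1
After iteration 3: pos = 3, val = 3
Loop ends.

Final answer: 3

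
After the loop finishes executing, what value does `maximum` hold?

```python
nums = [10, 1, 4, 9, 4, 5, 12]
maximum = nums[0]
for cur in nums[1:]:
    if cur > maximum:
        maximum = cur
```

Let's trace through this code step by step.

Initialize: nums = [10, 1, 4, 9, 4, 5, 12]
Initialize: maximum = 10
Entering loop: for cur in nums[1:]:
After iteration 1: cur = 1, maximum = 10
After iteration 2: cur = 4, maximum = 10
After iteration 3: cur = 9, maximum = 10
After iteration 4: cur = 4, maximum = 10
After iteration 5: cur = 5, maximum = 10
After iteration 6: cur = 12, maximum = 12
Loop ends.

Final answer: 12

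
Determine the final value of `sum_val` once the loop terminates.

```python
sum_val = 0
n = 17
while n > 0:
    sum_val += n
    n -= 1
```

Let's trace through this code step by step.

Initialize: sum_val = 0
Initialize: n = 17
Entering loop: while n > 0:
After iteration 1: sum_val = 17, n = 16
After iteration 2: sum_val = 33, n = 15
After iteration 3: sum_val = 48, n = 14
After iteration 4: sum_val = 62, n = 13
After iteration 5: sum_val = 75, n = 12
After iteration 6: sum_val = 87, n = 11
After iteration 7: sum_val = 98, n = 10
After iteration 8: sum_val = 108, n = 9
After iteration 9: sum_val = 117, n = 8
After iteration 10: sum_val = 125, n = 7
After iteration 11: sum_val = 132, n = 6
After iteration 12: sum_val = 138, n = 5
After iteration 13: sum_val = 143, n = 4
After iteration 14: sum_val = 147, n = 3
After iteration 15: sum_val = 150, n = 2
After iteration 16: sum_val = 152, n = 1
After iteration 17: sum_val = 153, n = 0
Loop ends.

Final answer: 153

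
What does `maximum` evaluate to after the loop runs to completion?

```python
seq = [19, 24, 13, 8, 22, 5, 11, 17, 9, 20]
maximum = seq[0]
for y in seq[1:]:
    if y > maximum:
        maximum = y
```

Let's trace through this code step by step.

Initialize: seq = [19, 24, 13, 8, 22, 5, 11, 17, 9, 20]
Initialize: maximum = 19
Entering loop: for y in seq[1:]:
After iteration 1: y = 24, maximum = 24
After iteration 2: y = 13, maximum = 24
After iteration 3: y = 8, maximum = 24
After iteration 4: y = 22, maximum = 24
After iteration 5: y = 5, maximum = 24
After iteration 6: y = 11, maximum = 24
After iteration 7: y = 17, maximum = 24
After iteration 8: y = 9, maximum = 24
After iteration 9: y = 20, maximum = 24
Loop ends.

Final answer: 24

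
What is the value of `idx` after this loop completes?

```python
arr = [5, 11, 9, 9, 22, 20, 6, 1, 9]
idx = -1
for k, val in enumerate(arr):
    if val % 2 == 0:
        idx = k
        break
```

Let's trace through this code step by step.

Initialize: arr = [5, 11, 9, 9, 22, 20, 6, 1, 9]
Initialize: idx = -1
Entering loop: for k, val in enumerate(arr):
After iteration 1: k = 0, val = 5, idx = -1
After iteration 2: k = 1, val = 11, idx = -1
After iteration 3: k = 2, val = 9, idx = -1
After iteration 4: k = 3, val = 9, idx = -1
After iteration 5: k = 4, val = 22, idx = 4
Loop ends.

Final answer: 4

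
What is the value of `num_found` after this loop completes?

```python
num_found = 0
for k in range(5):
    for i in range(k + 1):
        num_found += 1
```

Let's trace through this code step by step.

Initialize: num_found = 0
Entering loop: for k in range(5):
After iteration 1: k = 0, num_found = 1, i = 0
After iteration 2: k = 1, num_found = 3, i = 1
After iteration 3: k = 2, num_found = 6, i = 2
After iteration 4: k = 3, num_found = 10, i = 3
After iteration 5: k = 4, num_found = 15, i = 4
Loop ends.

Final answer: 15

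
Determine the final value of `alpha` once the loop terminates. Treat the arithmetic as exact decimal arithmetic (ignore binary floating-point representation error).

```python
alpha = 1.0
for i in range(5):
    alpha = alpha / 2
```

Let's trace through this code step by step.

Initialize: alpha = 1.0
Entering loop: for i in range(5):
After iteration 1: i = 0, alpha = 0.5
After iteration 2: i = 1, alpha = 0.25
After iteration 3: i = 2, alpha = 0.125
After iteration 4: i = 3, alpha = 0.0625
After iteration 5: i = 4, alpha = 0.03125
Loop ends.

Final answer: 0.03125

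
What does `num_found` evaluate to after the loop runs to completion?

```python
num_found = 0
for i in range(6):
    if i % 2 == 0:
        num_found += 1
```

Let's trace through this code step by step.

Initialize: num_found = 0
Entering loop: for i in range(6):
After iteration 1: i = 0, num_found = 1
After iteration 2: i = 1, num_found = 1
After iteration 3: i = 2, num_found = 2
After iteration 4: i = 3, num_found = 2
After iteration 5: i = 4, num_found = 3
After iteration 6: i = 5, num_found = 3
Loop ends.

Final answer: 3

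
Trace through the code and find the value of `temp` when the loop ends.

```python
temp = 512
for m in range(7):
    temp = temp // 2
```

Let's trace through this code step by step.

Initialize: temp = 512
Entering loop: for m in range(7):
After iteration 1: m = 0, temp = 256
After iteration 2: m = 1, temp = 128
After iteration 3: m = 2, temp = 64
After iteration 4: m = 3, temp = 32
After iteration 5: m = 4, temp = 16
After iteration 6: m = 5, temp = 8
After iteration 7: m = 6, temp = 4
Loop ends.

Final answer: 4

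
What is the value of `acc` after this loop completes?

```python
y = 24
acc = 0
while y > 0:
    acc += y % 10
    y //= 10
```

Let's trace through this code step by step.

Initialize: y = 24
Initialize: acc = 0
Entering loop: while y > 0:
After iteration 1: y = 2, acc = 4
After iteration 2: y = 0, acc = 6
Loop ends.

Final answer: 6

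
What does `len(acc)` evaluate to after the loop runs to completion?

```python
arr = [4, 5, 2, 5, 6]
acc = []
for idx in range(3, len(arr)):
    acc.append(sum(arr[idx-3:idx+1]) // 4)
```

Let's trace through this code step by step.

Initialize: arr = [4, 5, 2, 5, 6]
Initialize: acc = []
Entering loop: for idx in range(3, len(arr)):
After iteration 1: idx = 3, acc = [4]
After iteration 2: idx = 4, acc = [4, 4]
Loop ends.
len(acc) = 2

Final answer: 2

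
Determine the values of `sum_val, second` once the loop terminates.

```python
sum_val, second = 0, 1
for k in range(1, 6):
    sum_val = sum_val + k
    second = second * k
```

Let's trace through this code step by step.

Initialize: sum_val = 0
Initialize: second = 1
Entering loop: for k in range(1, 6):
After iteration 1: k = 1, sum_val = 1, second = 1
After iteration 2: k = 2, sum_val = 3, second = 2
After iteration 3: k = 3, sum_val = 6, second = 6
After iteration 4: k = 4, sum_val = 10, second = 24
After iteration 5: k = 5, sum_val = 15, second = 120
Loop ends.

Final answer: 15, 120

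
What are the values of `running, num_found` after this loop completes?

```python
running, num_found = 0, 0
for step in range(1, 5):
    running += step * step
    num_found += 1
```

Let's trace through this code step by step.

Initialize: running = 0
Initialize: num_found = 0
Entering loop: for step in range(1, 5):
After iteration 1: step = 1, running = 1, num_found = 1
After iteration 2: step = 2, running = 5, num_found = 2
After iteration 3: step = 3, running = 14, num_found = 3
After iteration 4: step = 4, running = 30, num_found = 4
Loop ends.

Final answer: 30, 4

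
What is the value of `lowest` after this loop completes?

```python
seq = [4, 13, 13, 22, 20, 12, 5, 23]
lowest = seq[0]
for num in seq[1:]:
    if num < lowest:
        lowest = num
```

Let's trace through this code step by step.

Initialize: seq = [4, 13, 13, 22, 20, 12, 5, 23]
Initialize: lowest = 4
Entering loop: for num in seq[1:]:
After iteration 1: num = 13, lowest = 4
After iteration 2: num = 13, lowest = 4
After iteration 3: num = 22, lowest = 4
After iteration 4: num = 20, lowest = 4
After iteration 5: num = 12, lowest = 4
After iteration 6: num = 5, lowest = 4
After iteration 7: num = 23, lowest = 4
Loop ends.

Final answer: 4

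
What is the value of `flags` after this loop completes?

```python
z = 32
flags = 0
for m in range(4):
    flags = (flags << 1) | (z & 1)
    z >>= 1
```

Let's trace through this code step by step.

Initialize: z = 32
Initialize: flags = 0
Entering loop: for m in range(4):
After iteration 1: m = 0, z = 16, flags = 0
After iteration 2: m = 1, z = 8, flags = 0
After iteration 3: m = 2, z = 4, flags = 0
After iteration 4: m = 3, z = 2, flags = 0
Loop ends.

Final answer: 0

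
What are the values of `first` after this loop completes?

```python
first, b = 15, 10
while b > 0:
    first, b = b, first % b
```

Let's trace through this code step by step.

Initialize: first = 15
Initialize: b = 10
Entering loop: while b > 0:
After iteration 1: first = 10, b = 5
After iteration 2: first = 5, b = 0
Loop ends.

Final answer: 5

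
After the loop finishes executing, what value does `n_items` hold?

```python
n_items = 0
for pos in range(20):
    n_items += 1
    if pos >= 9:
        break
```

Let's trace through this code step by step.

Initialize: n_items = 0
Entering loop: for pos in range(20):
After iteration 1: pos = 0, n_items = 1
After iteration 2: pos = 1, n_items = 2
After iteration 3: pos = 2, n_items = 3
After iteration 4: pos = 3, n_items = 4
After iteration 5: pos = 4, n_items = 5
After iteration 6: pos = 5, n_items = 6
After iteration 7: pos = 6, n_items = 7
After iteration 8: pos = 7, n_items = 8
After iteration 9: pos = 8, n_items = 9
After iteration 10: pos = 9, n_items = 10
Loop ends.

Final answer: 10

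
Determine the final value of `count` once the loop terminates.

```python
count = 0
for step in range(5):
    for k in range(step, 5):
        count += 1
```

Let's trace through this code step by step.

Initialize: count = 0
Entering loop: for step in range(5):
After iteration 1: step = 0, count = 5
After iteration 2: step = 1, count = 9
After iteration 3: step = 2, count = 12
After iteration 4: step = 3, count = 14
After iteration 5: step = 4, count = 15
Loop ends.

Final answer: 15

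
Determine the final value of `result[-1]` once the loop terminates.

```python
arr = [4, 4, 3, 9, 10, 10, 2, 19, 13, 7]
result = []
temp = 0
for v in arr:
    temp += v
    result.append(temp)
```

Let's trace through this code step by step.

Initialize: arr = [4, 4, 3, 9, 10, 10, 2, 19, 13, 7]
Initialize: result = []
Initialize: temp = 0
Entering loop: for v in arr:
After iteration 1: v = 4, result = [4], temp = 4
After iteration 2: v = 4, result = [4, 8], temp = 8
After iteration 3: v = 3, result = [4, 8, 11], temp = 11
After iteration 4: v = 9, result = [4, 8, 11, 20], temp = 20
After iteration 5: v = 10, result = [4, 8, 11, 20, 30], temp = 30
After iteration 6: v = 10, result = [4, 8, 11, 20, 30, 40], temp = 40
After iteration 7: v = 2, result = [4, 8, 11, 20, 30, 40, 42], temp = 42
After iteration 8: v = 19, result = [4, 8, 11, 20, 30, 40, 42, 61], temp = 61
After iteration 9: v = 13, result = [4, 8, 11, 20, 30, 40, 42, 61, 74], temp = 74
After iteration 10: v = 7, result = [4, 8, 11, 20, 30, 40, 42, 61, 74, 81], temp = 81
Loop ends.
result[-1] = 81

Final answer: 81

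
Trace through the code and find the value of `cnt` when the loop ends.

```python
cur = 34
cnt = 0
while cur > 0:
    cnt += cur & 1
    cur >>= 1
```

Let's trace through this code step by step.

Initialize: cur = 34
Initialize: cnt = 0
Entering loop: while cur > 0:
After iteration 1: cur = 17, cnt = 0
After iteration 2: cur = 8, cnt = 1
After iteration 3: cur = 4, cnt = 1
After iteration 4: cur = 2, cnt = 1
After iteration 5: cur = 1, cnt = 1
After iteration 6: cur = 0, cnt = 2
Loop ends.

Final answer: 2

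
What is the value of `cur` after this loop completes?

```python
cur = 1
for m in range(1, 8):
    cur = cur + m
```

Let's trace through this code step by step.

Initialize: cur = 1
Entering loop: for m in range(1, 8):
After iteration 1: m = 1, cur = 2
After iteration 2: m = 2, cur = 4
After iteration 3: m = 3, cur = 7
After iteration 4: m = 4, cur = 11
After iteration 5: m = 5, cur = 16
After iteration 6: m = 6, cur = 22
After iteration 7: m = 7, cur = 29
Loop ends.

Final answer: 29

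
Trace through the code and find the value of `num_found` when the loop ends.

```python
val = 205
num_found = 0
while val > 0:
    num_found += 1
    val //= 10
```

Let's trace through this code step by step.

Initialize: val = 205
Initialize: num_found = 0
Entering loop: while val > 0:
After iteration 1: val = 20, num_found = 1
After iteration 2: val = 2, num_found = 2
After iteration 3: val = 0, num_found = 3
Loop ends.

Final answer: 3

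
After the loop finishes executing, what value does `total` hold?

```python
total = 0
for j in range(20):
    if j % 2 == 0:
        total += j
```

Let's trace through this code step by step.

Initialize: total = 0
Entering loop: for j in range(20):
After iteration 1: j = 0, total = 0
After iteration 2: j = 1, total = 0
After iteration 3: j = 2, total = 2
After iteration 4: j = 3, total = 2
After iteration 5: j = 4, total = 6
After iteration 6: j = 5, total = 6
After iteration 7: j = 6, total = 12
After iteration 8: j = 7, total = 12
After iteration 9: j = 8, total = 20
After iteration 10: j = 9, total = 20
After iteration 11: j = 10, total = 30
After iteration 12: j = 11, total = 30
After iteration 13: j = 12, total = 42
After iteration 14: j = 13, total = 42
After iteration 15: j = 14, total = 56
After iteration 16: j = 15, total = 56
After iteration 17: j = 16, total = 72
After iteration 18: j = 17, total = 72
After iteration 19: j = 18, total = 90
After iteration 20: j = 19, total = 90
Loop ends.

Final answer: 90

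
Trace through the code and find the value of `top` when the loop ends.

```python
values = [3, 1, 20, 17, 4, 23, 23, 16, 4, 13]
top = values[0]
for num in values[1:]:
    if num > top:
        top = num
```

Let's trace through this code step by step.

Initialize: values = [3, 1, 20, 17, 4, 23, 23, 16, 4, 13]
Initialize: top = 3
Entering loop: for num in values[1:]:
After iteration 1: num = 1, top = 3
After iteration 2: num = 20, top = 20
After iteration 3: num = 17, top = 20
After iteration 4: num = 4, top = 20
After iteration 5: num = 23, top = 23
After iteration 6: num = 23, top = 23
After iteration 7: num = 16, top = 23
After iteration 8: num = 4, top = 23
After iteration 9: num = 13, top = 23
Loop ends.

Final answer: 23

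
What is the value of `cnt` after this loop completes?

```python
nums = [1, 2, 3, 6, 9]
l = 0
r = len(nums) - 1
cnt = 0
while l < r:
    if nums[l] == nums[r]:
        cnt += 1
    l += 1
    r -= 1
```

Let's trace through this code step by step.

Initialize: nums = [1, 2, 3, 6, 9]
Initialize: l = 0
Initialize: r = 4
Initialize: cnt = 0
Entering loop: while l < r:
After iteration 1: l = 1, r = 3, cnt = 0
After iteration 2: l = 2, r = 2, cnt = 0
Loop ends.

Final answer: 0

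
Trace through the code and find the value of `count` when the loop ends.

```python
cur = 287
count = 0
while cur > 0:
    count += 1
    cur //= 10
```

Let's trace through this code step by step.

Initialize: cur = 287
Initialize: count = 0
Entering loop: while cur > 0:
After iteration 1: cur = 28, count = 1
After iteration 2: cur = 2, count = 2
After iteration 3: cur = 0, count = 3
Loop ends.

Final answer: 3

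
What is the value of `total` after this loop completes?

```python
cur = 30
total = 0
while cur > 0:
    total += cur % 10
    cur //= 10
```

Let's trace through this code step by step.

Initialize: cur = 30
Initialize: total = 0
Entering loop: while cur > 0:
After iteration 1: cur = 3, total = 0
After iteration 2: cur = 0, total = 3
Loop ends.

Final answer: 3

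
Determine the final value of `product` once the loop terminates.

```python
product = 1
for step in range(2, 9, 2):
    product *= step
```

Let's trace through this code step by step.

Initialize: product = 1
Entering loop: for step in range(2, 9, 2):
After iteration 1: step = 2, product = 2
After iteration 2: step = 4, product = 8
After iteration 3: step = 6, product = 48
After iteration 4: step = 8, product = 384
Loop ends.

Final answer: 384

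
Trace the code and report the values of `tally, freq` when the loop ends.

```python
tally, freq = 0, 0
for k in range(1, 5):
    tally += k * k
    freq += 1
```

Let's trace through this code step by step.

Initialize: tally = 0
Initialize: freq = 0
Entering loop: for k in range(1, 5):
After iteration 1: k = 1, tally = 1, freq = 1
After iteration 2: k = 2, tally = 5, freq = 2
After iteration 3: k = 3, tally = 14, freq = 3
After iteration 4: k = 4, tally = 30, freq = 4
Loop ends.

Final answer: 30, 4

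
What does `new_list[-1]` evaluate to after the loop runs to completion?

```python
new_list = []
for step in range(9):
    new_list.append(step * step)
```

Let's trace through this code step by step.

Initialize: new_list = []
Entering loop: for step in range(9):
After iteration 1: step = 0, new_list = [0]
After iteration 2: step = 1, new_list = [0, 1]
After iteration 3: step = 2, new_list = [0, 1, 4]
After iteration 4: step = 3, new_list = [0, 1, 4, 9]
After iteration 5: step = 4, new_list = [0, 1, 4, 9, 16]
After iteration 6: step = 5, new_list = [0, 1, 4, 9, 16, 25]
After iteration 7: step = 6, new_list = [0, 1, 4, 9, 16, 25, 36]
After iteration 8: step = 7, new_list = [0, 1, 4, 9, 16, 25, 36, 49]
After iteration 9: step = 8, new_list = [0, 1, 4, 9, 16, 25, 36, 49, 64]
Loop ends.
new_list[-1] = 64

Final answer: 64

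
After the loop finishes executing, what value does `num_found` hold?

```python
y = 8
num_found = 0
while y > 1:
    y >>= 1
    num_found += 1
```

Let's trace through this code step by step.

Initialize: y = 8
Initialize: num_found = 0
Entering loop: while y > 1:
After iteration 1: y = 4, num_found = 1
After iteration 2: y = 2, num_found = 2
After iteration 3: y = 1, num_found = 3
Loop ends.

Final answer: 3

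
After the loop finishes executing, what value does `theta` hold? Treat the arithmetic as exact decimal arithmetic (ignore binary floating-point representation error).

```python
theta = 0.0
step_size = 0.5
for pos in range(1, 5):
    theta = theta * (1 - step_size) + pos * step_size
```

Let's trace through this code step by step.

Initialize: theta = 0.0
Initialize: step_size = 0.5
Entering loop: for pos in range(1, 5):
After iteration 1: pos = 1, theta = 0.5
After iteration 2: pos = 2, theta = 1.25
After iteration 3: pos = 3, theta = 2.125
After iteration 4: pos = 4, theta = 3.0625
Loop ends.

Final answer: 3.0625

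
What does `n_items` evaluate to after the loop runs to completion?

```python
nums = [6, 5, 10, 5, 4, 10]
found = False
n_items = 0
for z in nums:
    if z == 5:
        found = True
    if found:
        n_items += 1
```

Let's trace through this code step by step.

Initialize: nums = [6, 5, 10, 5, 4, 10]
Initialize: found = False
Initialize: n_items = 0
Entering loop: for z in nums:
After iteration 1: z = 6, found = False, n_items = 0
After iteration 2: z = 5, found = True, n_items = 1
After iteration 3: z = 10, found = True, n_items = 2
After iteration 4: z = 5, found = True, n_items = 3
After iteration 5: z = 4, found = True, n_items = 4
After iteration 6: z = 10, found = True, n_items = 5
Loop ends.

Final answer: 5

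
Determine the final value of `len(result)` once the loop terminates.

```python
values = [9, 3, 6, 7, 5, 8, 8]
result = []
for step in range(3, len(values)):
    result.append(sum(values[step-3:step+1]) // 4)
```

Let's trace through this code step by step.

Initialize: values = [9, 3, 6, 7, 5, 8, 8]
Initialize: result = []
Entering loop: for step in range(3, len(values)):
After iteration 1: step = 3, result = [6]
After iteration 2: step = 4, result = [6, 5]
After iteration 3: step = 5, result = [6, 5, 6]
After iteration 4: step = 6, result = [6, 5, 6, 7]
Loop ends.
len(result) = 4

Final answer: 4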